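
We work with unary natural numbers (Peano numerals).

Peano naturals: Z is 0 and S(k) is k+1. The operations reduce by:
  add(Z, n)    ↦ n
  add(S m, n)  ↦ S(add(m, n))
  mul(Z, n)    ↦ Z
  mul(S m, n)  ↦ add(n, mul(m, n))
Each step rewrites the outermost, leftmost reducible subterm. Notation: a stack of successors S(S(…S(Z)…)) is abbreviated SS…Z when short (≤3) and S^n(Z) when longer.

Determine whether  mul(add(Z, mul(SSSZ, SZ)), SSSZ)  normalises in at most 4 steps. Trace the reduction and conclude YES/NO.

Answer: NO — after 4 steps the term is add(SSSZ, mul(add(Z, mul(SSZ, SZ)), SSSZ)), not yet normal

Working:
  start: mul(add(Z, mul(SSSZ, SZ)), SSSZ)
  [1] mul(mul(SSSZ, SZ), SSSZ)
  [2] mul(add(SZ, mul(SSZ, SZ)), SSSZ)
  [3] mul(S(add(Z, mul(SSZ, SZ))), SSSZ)
  [4] add(SSSZ, mul(add(Z, mul(SSZ, SZ)), SSSZ))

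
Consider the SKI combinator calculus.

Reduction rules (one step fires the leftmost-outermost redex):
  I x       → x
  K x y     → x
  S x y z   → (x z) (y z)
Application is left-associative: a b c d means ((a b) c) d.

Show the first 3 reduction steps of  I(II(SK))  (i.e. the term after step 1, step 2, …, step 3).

  start: I(II(SK))
  →1  II(SK)
  →2  I(SK)
  →3  SK

Answer: after 3 steps: SK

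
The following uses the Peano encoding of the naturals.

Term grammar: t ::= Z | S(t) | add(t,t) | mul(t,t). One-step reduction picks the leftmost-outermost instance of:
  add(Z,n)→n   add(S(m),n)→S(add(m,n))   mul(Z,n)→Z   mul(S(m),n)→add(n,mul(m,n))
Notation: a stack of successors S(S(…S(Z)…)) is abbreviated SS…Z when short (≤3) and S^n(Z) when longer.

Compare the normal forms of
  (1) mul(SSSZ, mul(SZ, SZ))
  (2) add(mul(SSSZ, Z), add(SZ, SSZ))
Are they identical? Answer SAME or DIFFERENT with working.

Term A:
  start: mul(SSSZ, mul(SZ, SZ))
  →1  add(mul(SZ, SZ), mul(SSZ, mul(SZ, SZ)))
  →2  add(add(SZ, mul(Z, SZ)), mul(SSZ, mul(SZ, SZ)))
  →3  add(S(add(Z, mul(Z, SZ))), mul(SSZ, mul(SZ, SZ)))
  →4  S(add(add(Z, mul(Z, SZ)), mul(SSZ, mul(SZ, SZ))))
  →5  S(add(mul(Z, SZ), mul(SSZ, mul(SZ, SZ))))
  →6  S(add(Z, mul(SSZ, mul(SZ, SZ))))
  →7  S(mul(SSZ, mul(SZ, SZ)))
  →8  S(add(mul(SZ, SZ), mul(SZ, mul(SZ, SZ))))
  →9  S(add(add(SZ, mul(Z, SZ)), mul(SZ, mul(SZ, SZ))))
  →10  S(add(S(add(Z, mul(Z, SZ))), mul(SZ, mul(SZ, SZ))))
  →11  S(S(add(add(Z, mul(Z, SZ)), mul(SZ, mul(SZ, SZ)))))
  →12  S(S(add(mul(Z, SZ), mul(SZ, mul(SZ, SZ)))))
  →13  S(S(add(Z, mul(SZ, mul(SZ, SZ)))))
  →14  S(S(mul(SZ, mul(SZ, SZ))))
  →15  S(S(add(mul(SZ, SZ), mul(Z, mul(SZ, SZ)))))
  →16  S(S(add(add(SZ, mul(Z, SZ)), mul(Z, mul(SZ, SZ)))))
  →17  S(S(add(S(add(Z, mul(Z, SZ))), mul(Z, mul(SZ, SZ)))))
  →18  S(S(S(add(add(Z, mul(Z, SZ)), mul(Z, mul(SZ, SZ))))))
  →19  S(S(S(add(mul(Z, SZ), mul(Z, mul(SZ, SZ))))))
  →20  S(S(S(add(Z, mul(Z, mul(SZ, SZ))))))
  →21  S(S(S(mul(Z, mul(SZ, SZ)))))
  →22  SSSZ

Term B:
  start: add(mul(SSSZ, Z), add(SZ, SSZ))
  →1  add(add(Z, mul(SSZ, Z)), add(SZ, SSZ))
  →2  add(mul(SSZ, Z), add(SZ, SSZ))
  →3  add(add(Z, mul(SZ, Z)), add(SZ, SSZ))
  →4  add(mul(SZ, Z), add(SZ, SSZ))
  →5  add(add(Z, mul(Z, Z)), add(SZ, SSZ))
  →6  add(mul(Z, Z), add(SZ, SSZ))
  →7  add(Z, add(SZ, SSZ))
  →8  add(SZ, SSZ)
  →9  S(add(Z, SSZ))
  →10  SSSZ

Answer: SAME — A ⇓ SSSZ, B ⇓ SSSZ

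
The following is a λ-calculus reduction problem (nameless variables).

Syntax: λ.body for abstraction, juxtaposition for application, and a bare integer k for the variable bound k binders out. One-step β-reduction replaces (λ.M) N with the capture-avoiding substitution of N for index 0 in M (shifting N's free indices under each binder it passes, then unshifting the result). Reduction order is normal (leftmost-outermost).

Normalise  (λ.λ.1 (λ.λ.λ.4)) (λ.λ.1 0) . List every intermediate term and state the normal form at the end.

Answer: normal form = λ.λ.λ.λ.λ.λ.1 0  (in 3 steps)

Derivation:
  start: (λ.λ.1 (λ.λ.λ.4)) (λ.λ.1 0)
  [1] λ.(λ.λ.1 0) (λ.λ.λ.λ.λ.1 0)
  [2] λ.λ.(λ.λ.λ.λ.λ.1 0) 0
  [3] λ.λ.λ.λ.λ.λ.1 0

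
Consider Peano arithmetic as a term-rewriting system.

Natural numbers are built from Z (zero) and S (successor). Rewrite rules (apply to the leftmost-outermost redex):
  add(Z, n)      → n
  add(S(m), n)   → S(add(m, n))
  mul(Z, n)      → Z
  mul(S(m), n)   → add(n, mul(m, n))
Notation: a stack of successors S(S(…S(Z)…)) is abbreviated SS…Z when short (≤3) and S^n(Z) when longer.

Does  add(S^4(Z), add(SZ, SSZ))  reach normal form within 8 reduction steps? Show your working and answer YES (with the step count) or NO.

  start: add(S^4(Z), add(SZ, SSZ))
  →1  S(add(SSSZ, add(SZ, SSZ)))
  →2  S(S(add(SSZ, add(SZ, SSZ))))
  →3  S(S(S(add(SZ, add(SZ, SSZ)))))
  →4  S(S(S(S(add(Z, add(SZ, SSZ))))))
  →5  S(S(S(S(add(SZ, SSZ)))))
  →6  S(S(S(S(S(add(Z, SSZ))))))
  →7  S^7(Z)

Answer: YES — reaches normal form S^7(Z) in 7 ≤ 8 steps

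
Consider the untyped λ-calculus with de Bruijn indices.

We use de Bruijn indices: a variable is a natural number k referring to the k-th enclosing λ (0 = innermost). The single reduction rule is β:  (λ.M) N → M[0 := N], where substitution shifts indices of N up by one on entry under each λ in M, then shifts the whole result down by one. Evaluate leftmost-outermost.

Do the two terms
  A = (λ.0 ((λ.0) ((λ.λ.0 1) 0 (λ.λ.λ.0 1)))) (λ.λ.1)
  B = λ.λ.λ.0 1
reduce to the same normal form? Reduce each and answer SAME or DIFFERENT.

Answer: SAME — A ⇓ λ.λ.λ.0 1, B ⇓ λ.λ.λ.0 1

Working:
Term A:
  start: (λ.0 ((λ.0) ((λ.λ.0 1) 0 (λ.λ.λ.0 1)))) (λ.λ.1)
  step 1: (λ.λ.1) ((λ.0) ((λ.λ.0 1) (λ.λ.1) (λ.λ.λ.0 1)))
  step 2: λ.(λ.0) ((λ.λ.0 1) (λ.λ.1) (λ.λ.λ.0 1))
  step 3: λ.(λ.λ.0 1) (λ.λ.1) (λ.λ.λ.0 1)
  step 4: λ.(λ.0 (λ.λ.1)) (λ.λ.λ.0 1)
  step 5: λ.(λ.λ.λ.0 1) (λ.λ.1)
  step 6: λ.λ.λ.0 1

Term B:
  start: λ.λ.λ.0 1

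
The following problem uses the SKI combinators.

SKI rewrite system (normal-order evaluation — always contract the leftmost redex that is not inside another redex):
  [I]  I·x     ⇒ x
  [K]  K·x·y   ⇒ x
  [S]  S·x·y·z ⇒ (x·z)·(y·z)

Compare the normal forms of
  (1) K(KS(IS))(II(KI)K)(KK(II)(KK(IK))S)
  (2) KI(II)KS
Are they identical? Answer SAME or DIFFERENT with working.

Answer: DIFFERENT — A ⇓ SK, B ⇓ KS

Reduction:
Term A:
  start: K(KS(IS))(II(KI)K)(KK(II)(KK(IK))S)
  step 1: KS(IS)(KK(II)(KK(IK))S)
  step 2: S(KK(II)(KK(IK))S)
  step 3: S(K(KK(IK))S)
  step 4: S(KK(IK))
  step 5: SK

Term B:
  start: KI(II)KS
  step 1: IKS
  step 2: KS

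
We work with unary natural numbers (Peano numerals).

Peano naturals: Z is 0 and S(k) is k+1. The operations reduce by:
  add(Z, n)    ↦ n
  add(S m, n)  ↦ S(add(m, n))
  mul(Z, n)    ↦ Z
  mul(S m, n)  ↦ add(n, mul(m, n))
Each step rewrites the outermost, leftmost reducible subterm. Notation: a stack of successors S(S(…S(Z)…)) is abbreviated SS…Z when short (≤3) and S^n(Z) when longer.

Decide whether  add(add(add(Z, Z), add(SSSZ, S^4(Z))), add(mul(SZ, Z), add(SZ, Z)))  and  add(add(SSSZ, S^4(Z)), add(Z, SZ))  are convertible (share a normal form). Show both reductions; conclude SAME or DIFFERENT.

Term A:
  start: add(add(add(Z, Z), add(SSSZ, S^4(Z))), add(mul(SZ, Z), add(SZ, Z)))
  [1] add(add(Z, add(SSSZ, S^4(Z))), add(mul(SZ, Z), add(SZ, Z)))
  [2] add(add(SSSZ, S^4(Z)), add(mul(SZ, Z), add(SZ, Z)))
  [3] add(S(add(SSZ, S^4(Z))), add(mul(SZ, Z), add(SZ, Z)))
  [4] S(add(add(SSZ, S^4(Z)), add(mul(SZ, Z), add(SZ, Z))))
  [5] S(add(S(add(SZ, S^4(Z))), add(mul(SZ, Z), add(SZ, Z))))
  [6] S(S(add(add(SZ, S^4(Z)), add(mul(SZ, Z), add(SZ, Z)))))
  [7] S(S(add(S(add(Z, S^4(Z))), add(mul(SZ, Z), add(SZ, Z)))))
  [8] S(S(S(add(add(Z, S^4(Z)), add(mul(SZ, Z), add(SZ, Z))))))
  [9] S(S(S(add(S^4(Z), add(mul(SZ, Z), add(SZ, Z))))))
  [10] S(S(S(S(add(SSSZ, add(mul(SZ, Z), add(SZ, Z)))))))
  [11] S(S(S(S(S(add(SSZ, add(mul(SZ, Z), add(SZ, Z))))))))
  [12] S(S(S(S(S(S(add(SZ, add(mul(SZ, Z), add(SZ, Z)))))))))
  [13] S(S(S(S(S(S(S(add(Z, add(mul(SZ, Z), add(SZ, Z))))))))))
  [14] S(S(S(S(S(S(S(add(mul(SZ, Z), add(SZ, Z)))))))))
  [15] S(S(S(S(S(S(S(add(add(Z, mul(Z, Z)), add(SZ, Z)))))))))
  [16] S(S(S(S(S(S(S(add(mul(Z, Z), add(SZ, Z)))))))))
  [17] S(S(S(S(S(S(S(add(Z, add(SZ, Z)))))))))
  [18] S(S(S(S(S(S(S(add(SZ, Z))))))))
  [19] S(S(S(S(S(S(S(S(add(Z, Z)))))))))
  [20] S^8(Z)

Term B:
  start: add(add(SSSZ, S^4(Z)), add(Z, SZ))
  [1] add(S(add(SSZ, S^4(Z))), add(Z, SZ))
  [2] S(add(add(SSZ, S^4(Z)), add(Z, SZ)))
  [3] S(add(S(add(SZ, S^4(Z))), add(Z, SZ)))
  [4] S(S(add(add(SZ, S^4(Z)), add(Z, SZ))))
  [5] S(S(add(S(add(Z, S^4(Z))), add(Z, SZ))))
  [6] S(S(S(add(add(Z, S^4(Z)), add(Z, SZ)))))
  [7] S(S(S(add(S^4(Z), add(Z, SZ)))))
  [8] S(S(S(S(add(SSSZ, add(Z, SZ))))))
  [9] S(S(S(S(S(add(SSZ, add(Z, SZ)))))))
  [10] S(S(S(S(S(S(add(SZ, add(Z, SZ))))))))
  [11] S(S(S(S(S(S(S(add(Z, add(Z, SZ)))))))))
  [12] S(S(S(S(S(S(S(add(Z, SZ))))))))
  [13] S^8(Z)

Answer: SAME — A ⇓ S^8(Z), B ⇓ S^8(Z)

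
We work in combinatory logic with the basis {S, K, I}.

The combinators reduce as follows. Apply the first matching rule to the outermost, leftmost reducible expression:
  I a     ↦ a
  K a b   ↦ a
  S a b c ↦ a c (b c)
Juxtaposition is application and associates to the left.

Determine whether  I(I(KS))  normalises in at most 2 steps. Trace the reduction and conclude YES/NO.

Answer: YES — reaches normal form KS in 2 ≤ 2 steps

Working:
  start: I(I(KS))
  step 1: I(KS)
  step 2: KS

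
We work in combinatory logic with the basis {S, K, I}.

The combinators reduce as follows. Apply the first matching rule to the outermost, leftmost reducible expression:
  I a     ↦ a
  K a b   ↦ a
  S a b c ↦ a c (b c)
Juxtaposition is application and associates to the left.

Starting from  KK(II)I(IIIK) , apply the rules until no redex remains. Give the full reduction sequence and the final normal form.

  start: KK(II)I(IIIK)
  [1] KI(IIIK)
  [2] I

Answer: normal form = I  (in 2 steps)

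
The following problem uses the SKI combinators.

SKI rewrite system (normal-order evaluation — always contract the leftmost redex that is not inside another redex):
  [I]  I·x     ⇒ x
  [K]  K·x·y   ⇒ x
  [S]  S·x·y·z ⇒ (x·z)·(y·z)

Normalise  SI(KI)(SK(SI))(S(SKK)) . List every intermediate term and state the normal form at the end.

Answer: normal form = S(SKK)  (in 6 steps)

Reduction:
  start: SI(KI)(SK(SI))(S(SKK))
  [1] I(SK(SI))(KI(SK(SI)))(S(SKK))
  [2] SK(SI)(KI(SK(SI)))(S(SKK))
  [3] K(KI(SK(SI)))(SI(KI(SK(SI))))(S(SKK))
  [4] KI(SK(SI))(S(SKK))
  [5] I(S(SKK))
  [6] S(SKK)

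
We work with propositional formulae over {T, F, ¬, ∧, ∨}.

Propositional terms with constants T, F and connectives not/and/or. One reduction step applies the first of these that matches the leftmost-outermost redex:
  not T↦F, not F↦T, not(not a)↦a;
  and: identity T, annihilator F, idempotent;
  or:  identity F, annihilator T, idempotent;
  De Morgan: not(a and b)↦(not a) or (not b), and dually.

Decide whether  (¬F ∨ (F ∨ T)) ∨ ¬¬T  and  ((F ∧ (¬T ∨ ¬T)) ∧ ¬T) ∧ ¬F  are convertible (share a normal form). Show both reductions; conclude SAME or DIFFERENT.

Term A:
  start: (¬F ∨ (F ∨ T)) ∨ ¬¬T
  step 1: (T ∨ (F ∨ T)) ∨ ¬¬T
  step 2: T ∨ ¬¬T
  step 3: T

Term B:
  start: ((F ∧ (¬T ∨ ¬T)) ∧ ¬T) ∧ ¬F
  step 1: (F ∧ ¬T) ∧ ¬F
  step 2: F ∧ ¬F
  step 3: F

Answer: DIFFERENT — A ⇓ T, B ⇓ F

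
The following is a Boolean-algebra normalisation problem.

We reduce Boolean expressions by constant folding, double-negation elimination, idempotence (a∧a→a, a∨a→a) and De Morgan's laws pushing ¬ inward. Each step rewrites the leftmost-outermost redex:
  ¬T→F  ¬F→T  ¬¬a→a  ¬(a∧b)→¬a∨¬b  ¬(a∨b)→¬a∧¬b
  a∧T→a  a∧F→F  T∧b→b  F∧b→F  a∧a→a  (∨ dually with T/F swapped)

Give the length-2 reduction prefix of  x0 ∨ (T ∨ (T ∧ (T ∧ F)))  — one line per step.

Answer: after 2 steps: T

Reduction:
  start: x0 ∨ (T ∨ (T ∧ (T ∧ F)))
  step 1: x0 ∨ T
  step 2: T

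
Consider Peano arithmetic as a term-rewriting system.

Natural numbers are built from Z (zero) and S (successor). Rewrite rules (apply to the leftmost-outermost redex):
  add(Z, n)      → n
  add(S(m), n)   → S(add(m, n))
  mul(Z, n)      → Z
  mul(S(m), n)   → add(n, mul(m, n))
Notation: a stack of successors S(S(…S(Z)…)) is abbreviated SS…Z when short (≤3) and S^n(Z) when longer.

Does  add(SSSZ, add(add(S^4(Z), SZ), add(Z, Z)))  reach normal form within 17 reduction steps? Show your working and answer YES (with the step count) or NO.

Answer: YES — reaches normal form S^8(Z) in 16 ≤ 17 steps

Reduction:
  start: add(SSSZ, add(add(S^4(Z), SZ), add(Z, Z)))
  [1] S(add(SSZ, add(add(S^4(Z), SZ), add(Z, Z))))
  [2] S(S(add(SZ, add(add(S^4(Z), SZ), add(Z, Z)))))
  [3] S(S(S(add(Z, add(add(S^4(Z), SZ), add(Z, Z))))))
  [4] S(S(S(add(add(S^4(Z), SZ), add(Z, Z)))))
  [5] S(S(S(add(S(add(SSSZ, SZ)), add(Z, Z)))))
  [6] S(S(S(S(add(add(SSSZ, SZ), add(Z, Z))))))
  [7] S(S(S(S(add(S(add(SSZ, SZ)), add(Z, Z))))))
  [8] S(S(S(S(S(add(add(SSZ, SZ), add(Z, Z)))))))
  [9] S(S(S(S(S(add(S(add(SZ, SZ)), add(Z, Z)))))))
  [10] S(S(S(S(S(S(add(add(SZ, SZ), add(Z, Z))))))))
  [11] S(S(S(S(S(S(add(S(add(Z, SZ)), add(Z, Z))))))))
  [12] S(S(S(S(S(S(S(add(add(Z, SZ), add(Z, Z)))))))))
  [13] S(S(S(S(S(S(S(add(SZ, add(Z, Z)))))))))
  [14] S(S(S(S(S(S(S(S(add(Z, add(Z, Z))))))))))
  [15] S(S(S(S(S(S(S(S(add(Z, Z)))))))))
  [16] S^8(Z)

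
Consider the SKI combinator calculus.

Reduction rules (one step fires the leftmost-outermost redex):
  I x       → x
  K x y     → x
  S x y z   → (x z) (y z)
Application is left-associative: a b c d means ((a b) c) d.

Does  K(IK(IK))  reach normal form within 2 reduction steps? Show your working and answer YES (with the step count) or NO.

  start: K(IK(IK))
  [1] K(K(IK))
  [2] K(KK)

Answer: YES — reaches normal form K(KK) in 2 ≤ 2 steps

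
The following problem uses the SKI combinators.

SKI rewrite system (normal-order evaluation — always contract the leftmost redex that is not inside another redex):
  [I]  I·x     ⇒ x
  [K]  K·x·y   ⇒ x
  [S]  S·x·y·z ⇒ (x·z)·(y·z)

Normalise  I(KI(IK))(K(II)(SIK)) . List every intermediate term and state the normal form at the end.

  start: I(KI(IK))(K(II)(SIK))
  step 1: KI(IK)(K(II)(SIK))
  step 2: I(K(II)(SIK))
  step 3: K(II)(SIK)
  step 4: II
  step 5: I

Answer: normal form = I  (in 5 steps)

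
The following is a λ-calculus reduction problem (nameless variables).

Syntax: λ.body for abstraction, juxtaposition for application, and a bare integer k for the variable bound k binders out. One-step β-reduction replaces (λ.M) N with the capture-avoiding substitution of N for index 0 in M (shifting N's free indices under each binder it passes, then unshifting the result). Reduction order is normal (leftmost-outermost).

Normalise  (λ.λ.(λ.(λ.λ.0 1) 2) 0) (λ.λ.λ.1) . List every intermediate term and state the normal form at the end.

  start: (λ.λ.(λ.(λ.λ.0 1) 2) 0) (λ.λ.λ.1)
  [1] λ.(λ.(λ.λ.0 1) (λ.λ.λ.1)) 0
  [2] λ.(λ.λ.0 1) (λ.λ.λ.1)
  [3] λ.λ.0 (λ.λ.λ.1)

Answer: normal form = λ.λ.0 (λ.λ.λ.1)  (in 3 steps)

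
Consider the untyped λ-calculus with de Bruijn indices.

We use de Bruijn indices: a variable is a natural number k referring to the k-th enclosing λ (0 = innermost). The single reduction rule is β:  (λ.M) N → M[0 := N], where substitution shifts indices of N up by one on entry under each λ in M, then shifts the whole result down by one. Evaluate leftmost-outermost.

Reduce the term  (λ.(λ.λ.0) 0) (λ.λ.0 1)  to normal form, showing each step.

  start: (λ.(λ.λ.0) 0) (λ.λ.0 1)
  [1] (λ.λ.0) (λ.λ.0 1)
  [2] λ.0

Answer: normal form = λ.0  (in 2 steps)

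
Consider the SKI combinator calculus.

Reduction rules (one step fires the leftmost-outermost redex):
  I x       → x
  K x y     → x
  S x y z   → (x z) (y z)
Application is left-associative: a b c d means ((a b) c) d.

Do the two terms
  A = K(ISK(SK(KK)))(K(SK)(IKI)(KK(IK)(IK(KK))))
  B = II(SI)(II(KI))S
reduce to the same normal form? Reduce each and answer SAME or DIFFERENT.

Term A:
  start: K(ISK(SK(KK)))(K(SK)(IKI)(KK(IK)(IK(KK))))
  [1] ISK(SK(KK))
  [2] SK(SK(KK))

Term B:
  start: II(SI)(II(KI))S
  [1] I(SI)(II(KI))S
  [2] SI(II(KI))S
  [3] IS(II(KI)S)
  [4] S(II(KI)S)
  [5] S(I(KI)S)
  [6] S(KIS)
  [7] SI

Answer: DIFFERENT — A ⇓ SK(SK(KK)), B ⇓ SI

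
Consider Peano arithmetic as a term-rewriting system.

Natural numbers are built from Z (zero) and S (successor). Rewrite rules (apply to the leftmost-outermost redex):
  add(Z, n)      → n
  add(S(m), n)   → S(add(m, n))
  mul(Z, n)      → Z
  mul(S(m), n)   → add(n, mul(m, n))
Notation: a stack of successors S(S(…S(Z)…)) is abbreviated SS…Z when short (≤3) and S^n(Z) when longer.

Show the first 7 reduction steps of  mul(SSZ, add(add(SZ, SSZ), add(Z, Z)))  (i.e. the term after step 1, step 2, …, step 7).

Answer: after 7 steps: S(S(add(add(SZ, add(Z, Z)), mul(SZ, add(add(SZ, SSZ), add(Z, Z))))))

Reduction:
  start: mul(SSZ, add(add(SZ, SSZ), add(Z, Z)))
  [1] add(add(add(SZ, SSZ), add(Z, Z)), mul(SZ, add(add(SZ, SSZ), add(Z, Z))))
  [2] add(add(S(add(Z, SSZ)), add(Z, Z)), mul(SZ, add(add(SZ, SSZ), add(Z, Z))))
  [3] add(S(add(add(Z, SSZ), add(Z, Z))), mul(SZ, add(add(SZ, SSZ), add(Z, Z))))
  [4] S(add(add(add(Z, SSZ), add(Z, Z)), mul(SZ, add(add(SZ, SSZ), add(Z, Z)))))
  [5] S(add(add(SSZ, add(Z, Z)), mul(SZ, add(add(SZ, SSZ), add(Z, Z)))))
  [6] S(add(S(add(SZ, add(Z, Z))), mul(SZ, add(add(SZ, SSZ), add(Z, Z)))))
  [7] S(S(add(add(SZ, add(Z, Z)), mul(SZ, add(add(SZ, SSZ), add(Z, Z))))))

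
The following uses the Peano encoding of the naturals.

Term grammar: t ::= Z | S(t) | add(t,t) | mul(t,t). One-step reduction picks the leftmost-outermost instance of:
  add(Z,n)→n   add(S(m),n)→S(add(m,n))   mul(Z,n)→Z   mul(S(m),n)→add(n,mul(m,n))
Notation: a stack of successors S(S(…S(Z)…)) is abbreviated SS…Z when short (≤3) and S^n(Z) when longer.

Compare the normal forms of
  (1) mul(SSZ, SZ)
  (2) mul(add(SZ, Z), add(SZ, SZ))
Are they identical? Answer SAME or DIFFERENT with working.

Answer: SAME — A ⇓ SSZ, B ⇓ SSZ

Reduction:
Term A:
  start: mul(SSZ, SZ)
  →1  add(SZ, mul(SZ, SZ))
  →2  S(add(Z, mul(SZ, SZ)))
  →3  S(mul(SZ, SZ))
  →4  S(add(SZ, mul(Z, SZ)))
  →5  S(S(add(Z, mul(Z, SZ))))
  →6  S(S(mul(Z, SZ)))
  →7  SSZ

Term B:
  start: mul(add(SZ, Z), add(SZ, SZ))
  →1  mul(S(add(Z, Z)), add(SZ, SZ))
  →2  add(add(SZ, SZ), mul(add(Z, Z), add(SZ, SZ)))
  →3  add(S(add(Z, SZ)), mul(add(Z, Z), add(SZ, SZ)))
  →4  S(add(add(Z, SZ), mul(add(Z, Z), add(SZ, SZ))))
  →5  S(add(SZ, mul(add(Z, Z), add(SZ, SZ))))
  →6  S(S(add(Z, mul(add(Z, Z), add(SZ, SZ)))))
  →7  S(S(mul(add(Z, Z), add(SZ, SZ))))
  →8  S(S(mul(Z, add(SZ, SZ))))
  →9  SSZ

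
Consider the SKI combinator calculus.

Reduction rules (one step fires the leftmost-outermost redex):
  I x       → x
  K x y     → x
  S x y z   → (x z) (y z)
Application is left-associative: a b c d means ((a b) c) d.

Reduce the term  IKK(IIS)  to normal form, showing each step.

  start: IKK(IIS)
  →1  KK(IIS)
  →2  K

Answer: normal form = K  (in 2 steps)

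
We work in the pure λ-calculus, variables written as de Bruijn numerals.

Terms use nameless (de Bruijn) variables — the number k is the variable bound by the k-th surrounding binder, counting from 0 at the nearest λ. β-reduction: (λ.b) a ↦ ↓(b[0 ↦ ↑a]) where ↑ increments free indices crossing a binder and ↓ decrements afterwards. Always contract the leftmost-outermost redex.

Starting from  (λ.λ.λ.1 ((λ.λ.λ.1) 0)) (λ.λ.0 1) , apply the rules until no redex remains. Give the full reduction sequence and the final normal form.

Answer: normal form = λ.λ.1 (λ.λ.1)  (in 2 steps)

Reduction:
  start: (λ.λ.λ.1 ((λ.λ.λ.1) 0)) (λ.λ.0 1)
  [1] λ.λ.1 ((λ.λ.λ.1) 0)
  [2] λ.λ.1 (λ.λ.1)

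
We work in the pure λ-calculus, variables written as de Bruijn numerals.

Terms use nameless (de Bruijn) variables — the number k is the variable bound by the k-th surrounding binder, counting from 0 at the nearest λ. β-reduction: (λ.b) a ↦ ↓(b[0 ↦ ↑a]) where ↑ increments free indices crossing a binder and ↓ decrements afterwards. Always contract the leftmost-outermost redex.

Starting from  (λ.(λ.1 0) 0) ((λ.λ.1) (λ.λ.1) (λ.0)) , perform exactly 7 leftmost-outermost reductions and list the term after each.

Answer: after 7 steps: λ.λ.λ.1

Derivation:
  start: (λ.(λ.1 0) 0) ((λ.λ.1) (λ.λ.1) (λ.0))
  [1] (λ.(λ.λ.1) (λ.λ.1) (λ.0) 0) ((λ.λ.1) (λ.λ.1) (λ.0))
  [2] (λ.λ.1) (λ.λ.1) (λ.0) ((λ.λ.1) (λ.λ.1) (λ.0))
  [3] (λ.λ.λ.1) (λ.0) ((λ.λ.1) (λ.λ.1) (λ.0))
  [4] (λ.λ.1) ((λ.λ.1) (λ.λ.1) (λ.0))
  [5] λ.(λ.λ.1) (λ.λ.1) (λ.0)
  [6] λ.(λ.λ.λ.1) (λ.0)
  [7] λ.λ.λ.1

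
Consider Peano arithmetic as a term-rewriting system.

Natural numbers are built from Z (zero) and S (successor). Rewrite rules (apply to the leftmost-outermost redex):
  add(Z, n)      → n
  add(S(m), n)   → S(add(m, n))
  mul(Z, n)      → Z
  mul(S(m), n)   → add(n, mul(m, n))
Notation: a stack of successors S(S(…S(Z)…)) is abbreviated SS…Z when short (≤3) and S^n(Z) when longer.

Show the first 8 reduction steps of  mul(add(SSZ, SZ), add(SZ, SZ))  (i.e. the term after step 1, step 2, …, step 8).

Answer: after 8 steps: S(S(mul(S(add(Z, SZ)), add(SZ, SZ))))

Reduction:
  start: mul(add(SSZ, SZ), add(SZ, SZ))
  step 1: mul(S(add(SZ, SZ)), add(SZ, SZ))
  step 2: add(add(SZ, SZ), mul(add(SZ, SZ), add(SZ, SZ)))
  step 3: add(S(add(Z, SZ)), mul(add(SZ, SZ), add(SZ, SZ)))
  step 4: S(add(add(Z, SZ), mul(add(SZ, SZ), add(SZ, SZ))))
  step 5: S(add(SZ, mul(add(SZ, SZ), add(SZ, SZ))))
  step 6: S(S(add(Z, mul(add(SZ, SZ), add(SZ, SZ)))))
  step 7: S(S(mul(add(SZ, SZ), add(SZ, SZ))))
  step 8: S(S(mul(S(add(Z, SZ)), add(SZ, SZ))))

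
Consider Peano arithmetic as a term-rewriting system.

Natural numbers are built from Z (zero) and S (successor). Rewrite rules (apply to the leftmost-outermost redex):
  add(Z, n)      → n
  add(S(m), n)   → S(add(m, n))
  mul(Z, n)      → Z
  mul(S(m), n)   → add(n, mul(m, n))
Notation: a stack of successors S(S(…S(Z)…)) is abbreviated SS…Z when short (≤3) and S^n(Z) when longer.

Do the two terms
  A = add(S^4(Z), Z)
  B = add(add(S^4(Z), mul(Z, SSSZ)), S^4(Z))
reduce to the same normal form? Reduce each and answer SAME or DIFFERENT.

Term A:
  start: add(S^4(Z), Z)
  [1] S(add(SSSZ, Z))
  [2] S(S(add(SSZ, Z)))
  [3] S(S(S(add(SZ, Z))))
  [4] S(S(S(S(add(Z, Z)))))
  [5] S^4(Z)

Term B:
  start: add(add(S^4(Z), mul(Z, SSSZ)), S^4(Z))
  [1] add(S(add(SSSZ, mul(Z, SSSZ))), S^4(Z))
  [2] S(add(add(SSSZ, mul(Z, SSSZ)), S^4(Z)))
  [3] S(add(S(add(SSZ, mul(Z, SSSZ))), S^4(Z)))
  [4] S(S(add(add(SSZ, mul(Z, SSSZ)), S^4(Z))))
  [5] S(S(add(S(add(SZ, mul(Z, SSSZ))), S^4(Z))))
  [6] S(S(S(add(add(SZ, mul(Z, SSSZ)), S^4(Z)))))
  [7] S(S(S(add(S(add(Z, mul(Z, SSSZ))), S^4(Z)))))
  [8] S(S(S(S(add(add(Z, mul(Z, SSSZ)), S^4(Z))))))
  [9] S(S(S(S(add(mul(Z, SSSZ), S^4(Z))))))
  [10] S(S(S(S(add(Z, S^4(Z))))))
  [11] S^8(Z)

Answer: DIFFERENT — A ⇓ S^4(Z), B ⇓ S^8(Z)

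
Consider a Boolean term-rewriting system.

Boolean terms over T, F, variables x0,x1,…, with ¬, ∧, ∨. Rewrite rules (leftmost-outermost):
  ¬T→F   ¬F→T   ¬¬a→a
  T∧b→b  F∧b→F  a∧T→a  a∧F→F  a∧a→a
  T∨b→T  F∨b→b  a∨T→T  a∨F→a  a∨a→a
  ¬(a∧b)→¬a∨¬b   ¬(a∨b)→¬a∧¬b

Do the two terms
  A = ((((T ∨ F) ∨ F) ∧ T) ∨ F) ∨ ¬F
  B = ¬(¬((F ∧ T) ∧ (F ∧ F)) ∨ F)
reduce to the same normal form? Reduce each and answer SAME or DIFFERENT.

Answer: DIFFERENT — A ⇓ T, B ⇓ F

Reduction:
Term A:
  start: ((((T ∨ F) ∨ F) ∧ T) ∨ F) ∨ ¬F
  [1] (((T ∨ F) ∨ F) ∧ T) ∨ ¬F
  [2] ((T ∨ F) ∨ F) ∨ ¬F
  [3] (T ∨ F) ∨ ¬F
  [4] T ∨ ¬F
  [5] T

Term B:
  start: ¬(¬((F ∧ T) ∧ (F ∧ F)) ∨ F)
  [1] ¬¬((F ∧ T) ∧ (F ∧ F)) ∧ ¬F
  [2] ((F ∧ T) ∧ (F ∧ F)) ∧ ¬F
  [3] (F ∧ (F ∧ F)) ∧ ¬F
  [4] F ∧ ¬F
  [5] F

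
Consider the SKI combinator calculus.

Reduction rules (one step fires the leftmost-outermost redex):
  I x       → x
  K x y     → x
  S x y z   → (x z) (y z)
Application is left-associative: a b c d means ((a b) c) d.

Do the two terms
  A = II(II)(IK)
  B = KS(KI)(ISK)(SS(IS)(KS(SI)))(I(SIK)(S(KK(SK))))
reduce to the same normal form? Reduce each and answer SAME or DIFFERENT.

Answer: DIFFERENT — A ⇓ K, B ⇓ S(SK(K(SK)))(SS(SK(K(SK))))

Derivation:
Term A:
  start: II(II)(IK)
  [1] I(II)(IK)
  [2] II(IK)
  [3] I(IK)
  [4] IK
  [5] K

Term B:
  start: KS(KI)(ISK)(SS(IS)(KS(SI)))(I(SIK)(S(KK(SK))))
  [1] S(ISK)(SS(IS)(KS(SI)))(I(SIK)(S(KK(SK))))
  [2] ISK(I(SIK)(S(KK(SK))))(SS(IS)(KS(SI))(I(SIK)(S(KK(SK)))))
  [3] SK(I(SIK)(S(KK(SK))))(SS(IS)(KS(SI))(I(SIK)(S(KK(SK)))))
  [4] K(SS(IS)(KS(SI))(I(SIK)(S(KK(SK)))))(I(SIK)(S(KK(SK)))(SS(IS)(KS(SI))(I(SIK)(S(KK(SK))))))
  [5] SS(IS)(KS(SI))(I(SIK)(S(KK(SK))))
  [6] S(KS(SI))(IS(KS(SI)))(I(SIK)(S(KK(SK))))
  [7] KS(SI)(I(SIK)(S(KK(SK))))(IS(KS(SI))(I(SIK)(S(KK(SK)))))
  [8] S(I(SIK)(S(KK(SK))))(IS(KS(SI))(I(SIK)(S(KK(SK)))))
  [9] S(SIK(S(KK(SK))))(IS(KS(SI))(I(SIK)(S(KK(SK)))))
  [10] S(I(S(KK(SK)))(K(S(KK(SK)))))(IS(KS(SI))(I(SIK)(S(KK(SK)))))
  [11] S(S(KK(SK))(K(S(KK(SK)))))(IS(KS(SI))(I(SIK)(S(KK(SK)))))
  [12] S(SK(K(S(KK(SK)))))(IS(KS(SI))(I(SIK)(S(KK(SK)))))
  [13] S(SK(K(SK)))(IS(KS(SI))(I(SIK)(S(KK(SK)))))
  [14] S(SK(K(SK)))(S(KS(SI))(I(SIK)(S(KK(SK)))))
  [15] S(SK(K(SK)))(SS(I(SIK)(S(KK(SK)))))
  [16] S(SK(K(SK)))(SS(SIK(S(KK(SK)))))
  [17] S(SK(K(SK)))(SS(I(S(KK(SK)))(K(S(KK(SK))))))
  [18] S(SK(K(SK)))(SS(S(KK(SK))(K(S(KK(SK))))))
  [19] S(SK(K(SK)))(SS(SK(K(S(KK(SK))))))
  [20] S(SK(K(SK)))(SS(SK(K(SK))))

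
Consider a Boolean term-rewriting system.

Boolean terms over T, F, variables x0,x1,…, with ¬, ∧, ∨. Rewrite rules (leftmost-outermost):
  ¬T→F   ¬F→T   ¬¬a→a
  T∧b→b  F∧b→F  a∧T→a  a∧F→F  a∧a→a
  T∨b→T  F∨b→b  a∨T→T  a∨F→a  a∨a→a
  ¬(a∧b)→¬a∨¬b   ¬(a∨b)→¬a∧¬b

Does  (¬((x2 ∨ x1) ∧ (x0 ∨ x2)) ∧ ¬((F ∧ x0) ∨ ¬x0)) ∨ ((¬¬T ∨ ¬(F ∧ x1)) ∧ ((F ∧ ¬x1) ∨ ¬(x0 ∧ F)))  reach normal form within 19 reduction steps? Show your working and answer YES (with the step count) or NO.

  start: (¬((x2 ∨ x1) ∧ (x0 ∨ x2)) ∧ ¬((F ∧ x0) ∨ ¬x0)) ∨ ((¬¬T ∨ ¬(F ∧ x1)) ∧ ((F ∧ ¬x1) ∨ ¬(x0 ∧ F)))
  step 1: ((¬(x2 ∨ x1) ∨ ¬(x0 ∨ x2)) ∧ ¬((F ∧ x0) ∨ ¬x0)) ∨ ((¬¬T ∨ ¬(F ∧ x1)) ∧ ((F ∧ ¬x1) ∨ ¬(x0 ∧ F)))
  step 2: (((¬x2 ∧ ¬x1) ∨ ¬(x0 ∨ x2)) ∧ ¬((F ∧ x0) ∨ ¬x0)) ∨ ((¬¬T ∨ ¬(F ∧ x1)) ∧ ((F ∧ ¬x1) ∨ ¬(x0 ∧ F)))
  step 3: (((¬x2 ∧ ¬x1) ∨ (¬x0 ∧ ¬x2)) ∧ ¬((F ∧ x0) ∨ ¬x0)) ∨ ((¬¬T ∨ ¬(F ∧ x1)) ∧ ((F ∧ ¬x1) ∨ ¬(x0 ∧ F)))
  step 4: (((¬x2 ∧ ¬x1) ∨ (¬x0 ∧ ¬x2)) ∧ (¬(F ∧ x0) ∧ ¬¬x0)) ∨ ((¬¬T ∨ ¬(F ∧ x1)) ∧ ((F ∧ ¬x1) ∨ ¬(x0 ∧ F)))
  step 5: (((¬x2 ∧ ¬x1) ∨ (¬x0 ∧ ¬x2)) ∧ ((¬F ∨ ¬x0) ∧ ¬¬x0)) ∨ ((¬¬T ∨ ¬(F ∧ x1)) ∧ ((F ∧ ¬x1) ∨ ¬(x0 ∧ F)))
  step 6: (((¬x2 ∧ ¬x1) ∨ (¬x0 ∧ ¬x2)) ∧ ((T ∨ ¬x0) ∧ ¬¬x0)) ∨ ((¬¬T ∨ ¬(F ∧ x1)) ∧ ((F ∧ ¬x1) ∨ ¬(x0 ∧ F)))
  step 7: (((¬x2 ∧ ¬x1) ∨ (¬x0 ∧ ¬x2)) ∧ (T ∧ ¬¬x0)) ∨ ((¬¬T ∨ ¬(F ∧ x1)) ∧ ((F ∧ ¬x1) ∨ ¬(x0 ∧ F)))
  step 8: (((¬x2 ∧ ¬x1) ∨ (¬x0 ∧ ¬x2)) ∧ ¬¬x0) ∨ ((¬¬T ∨ ¬(F ∧ x1)) ∧ ((F ∧ ¬x1) ∨ ¬(x0 ∧ F)))
  step 9: (((¬x2 ∧ ¬x1) ∨ (¬x0 ∧ ¬x2)) ∧ x0) ∨ ((¬¬T ∨ ¬(F ∧ x1)) ∧ ((F ∧ ¬x1) ∨ ¬(x0 ∧ F)))
  step 10: (((¬x2 ∧ ¬x1) ∨ (¬x0 ∧ ¬x2)) ∧ x0) ∨ ((T ∨ ¬(F ∧ x1)) ∧ ((F ∧ ¬x1) ∨ ¬(x0 ∧ F)))
  step 11: (((¬x2 ∧ ¬x1) ∨ (¬x0 ∧ ¬x2)) ∧ x0) ∨ (T ∧ ((F ∧ ¬x1) ∨ ¬(x0 ∧ F)))
  step 12: (((¬x2 ∧ ¬x1) ∨ (¬x0 ∧ ¬x2)) ∧ x0) ∨ ((F ∧ ¬x1) ∨ ¬(x0 ∧ F))
  step 13: (((¬x2 ∧ ¬x1) ∨ (¬x0 ∧ ¬x2)) ∧ x0) ∨ (F ∨ ¬(x0 ∧ F))
  step 14: (((¬x2 ∧ ¬x1) ∨ (¬x0 ∧ ¬x2)) ∧ x0) ∨ ¬(x0 ∧ F)
  step 15: (((¬x2 ∧ ¬x1) ∨ (¬x0 ∧ ¬x2)) ∧ x0) ∨ (¬x0 ∨ ¬F)
  step 16: (((¬x2 ∧ ¬x1) ∨ (¬x0 ∧ ¬x2)) ∧ x0) ∨ (¬x0 ∨ T)
  step 17: (((¬x2 ∧ ¬x1) ∨ (¬x0 ∧ ¬x2)) ∧ x0) ∨ T
  step 18: T

Answer: YES — reaches normal form T in 18 ≤ 19 steps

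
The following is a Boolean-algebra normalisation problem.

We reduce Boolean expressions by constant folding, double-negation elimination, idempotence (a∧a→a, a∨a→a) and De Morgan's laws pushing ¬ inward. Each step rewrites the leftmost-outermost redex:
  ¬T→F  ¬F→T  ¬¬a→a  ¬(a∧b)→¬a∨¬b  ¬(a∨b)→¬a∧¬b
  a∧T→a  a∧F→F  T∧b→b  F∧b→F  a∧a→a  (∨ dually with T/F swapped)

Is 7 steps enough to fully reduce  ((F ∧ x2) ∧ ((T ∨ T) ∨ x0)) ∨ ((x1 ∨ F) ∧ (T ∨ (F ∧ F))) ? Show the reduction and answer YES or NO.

  start: ((F ∧ x2) ∧ ((T ∨ T) ∨ x0)) ∨ ((x1 ∨ F) ∧ (T ∨ (F ∧ F)))
  step 1: (F ∧ ((T ∨ T) ∨ x0)) ∨ ((x1 ∨ F) ∧ (T ∨ (F ∧ F)))
  step 2: F ∨ ((x1 ∨ F) ∧ (T ∨ (F ∧ F)))
  step 3: (x1 ∨ F) ∧ (T ∨ (F ∧ F))
  step 4: x1 ∧ (T ∨ (F ∧ F))
  step 5: x1 ∧ T
  step 6: x1

Answer: YES — reaches normal form x1 in 6 ≤ 7 steps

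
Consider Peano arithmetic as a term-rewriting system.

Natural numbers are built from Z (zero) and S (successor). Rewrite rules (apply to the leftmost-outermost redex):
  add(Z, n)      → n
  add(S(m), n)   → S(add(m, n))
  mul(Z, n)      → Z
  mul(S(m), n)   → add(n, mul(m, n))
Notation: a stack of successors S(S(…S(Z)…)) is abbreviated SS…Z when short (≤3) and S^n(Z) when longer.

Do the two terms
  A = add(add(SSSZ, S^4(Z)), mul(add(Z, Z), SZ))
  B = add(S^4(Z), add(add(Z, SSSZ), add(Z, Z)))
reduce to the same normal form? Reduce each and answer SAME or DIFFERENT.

Answer: SAME — A ⇓ S^7(Z), B ⇓ S^7(Z)

Working:
Term A:
  start: add(add(SSSZ, S^4(Z)), mul(add(Z, Z), SZ))
  step 1: add(S(add(SSZ, S^4(Z))), mul(add(Z, Z), SZ))
  step 2: S(add(add(SSZ, S^4(Z)), mul(add(Z, Z), SZ)))
  step 3: S(add(S(add(SZ, S^4(Z))), mul(add(Z, Z), SZ)))
  step 4: S(S(add(add(SZ, S^4(Z)), mul(add(Z, Z), SZ))))
  step 5: S(S(add(S(add(Z, S^4(Z))), mul(add(Z, Z), SZ))))
  step 6: S(S(S(add(add(Z, S^4(Z)), mul(add(Z, Z), SZ)))))
  step 7: S(S(S(add(S^4(Z), mul(add(Z, Z), SZ)))))
  step 8: S(S(S(S(add(SSSZ, mul(add(Z, Z), SZ))))))
  step 9: S(S(S(S(S(add(SSZ, mul(add(Z, Z), SZ)))))))
  step 10: S(S(S(S(S(S(add(SZ, mul(add(Z, Z), SZ))))))))
  step 11: S(S(S(S(S(S(S(add(Z, mul(add(Z, Z), SZ)))))))))
  step 12: S(S(S(S(S(S(S(mul(add(Z, Z), SZ))))))))
  step 13: S(S(S(S(S(S(S(mul(Z, SZ))))))))
  step 14: S^7(Z)

Term B:
  start: add(S^4(Z), add(add(Z, SSSZ), add(Z, Z)))
  step 1: S(add(SSSZ, add(add(Z, SSSZ), add(Z, Z))))
  step 2: S(S(add(SSZ, add(add(Z, SSSZ), add(Z, Z)))))
  step 3: S(S(S(add(SZ, add(add(Z, SSSZ), add(Z, Z))))))
  step 4: S(S(S(S(add(Z, add(add(Z, SSSZ), add(Z, Z)))))))
  step 5: S(S(S(S(add(add(Z, SSSZ), add(Z, Z))))))
  step 6: S(S(S(S(add(SSSZ, add(Z, Z))))))
  step 7: S(S(S(S(S(add(SSZ, add(Z, Z)))))))
  step 8: S(S(S(S(S(S(add(SZ, add(Z, Z))))))))
  step 9: S(S(S(S(S(S(S(add(Z, add(Z, Z)))))))))
  step 10: S(S(S(S(S(S(S(add(Z, Z))))))))
  step 11: S^7(Z)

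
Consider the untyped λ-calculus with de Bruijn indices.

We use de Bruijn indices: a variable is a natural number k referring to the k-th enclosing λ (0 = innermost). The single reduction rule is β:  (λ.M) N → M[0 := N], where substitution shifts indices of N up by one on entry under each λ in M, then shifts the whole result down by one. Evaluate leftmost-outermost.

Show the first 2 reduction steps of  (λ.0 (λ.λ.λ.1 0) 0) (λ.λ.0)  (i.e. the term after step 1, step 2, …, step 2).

Answer: after 2 steps: (λ.0) (λ.λ.0)

Reduction:
  start: (λ.0 (λ.λ.λ.1 0) 0) (λ.λ.0)
  →1  (λ.λ.0) (λ.λ.λ.1 0) (λ.λ.0)
  →2  (λ.0) (λ.λ.0)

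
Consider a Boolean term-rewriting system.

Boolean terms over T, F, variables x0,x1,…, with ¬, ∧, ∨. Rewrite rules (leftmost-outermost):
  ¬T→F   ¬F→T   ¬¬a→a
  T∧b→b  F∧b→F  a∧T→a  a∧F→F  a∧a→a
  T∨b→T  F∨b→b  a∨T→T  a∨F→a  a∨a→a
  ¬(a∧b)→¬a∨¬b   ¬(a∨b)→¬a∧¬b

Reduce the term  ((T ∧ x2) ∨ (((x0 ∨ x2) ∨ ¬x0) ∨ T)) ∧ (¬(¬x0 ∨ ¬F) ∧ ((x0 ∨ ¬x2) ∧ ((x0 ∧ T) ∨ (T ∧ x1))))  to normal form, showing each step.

Answer: normal form = F  (in 9 steps)

Derivation:
  start: ((T ∧ x2) ∨ (((x0 ∨ x2) ∨ ¬x0) ∨ T)) ∧ (¬(¬x0 ∨ ¬F) ∧ ((x0 ∨ ¬x2) ∧ ((x0 ∧ T) ∨ (T ∧ x1))))
  step 1: (x2 ∨ (((x0 ∨ x2) ∨ ¬x0) ∨ T)) ∧ (¬(¬x0 ∨ ¬F) ∧ ((x0 ∨ ¬x2) ∧ ((x0 ∧ T) ∨ (T ∧ x1))))
  step 2: (x2 ∨ T) ∧ (¬(¬x0 ∨ ¬F) ∧ ((x0 ∨ ¬x2) ∧ ((x0 ∧ T) ∨ (T ∧ x1))))
  step 3: T ∧ (¬(¬x0 ∨ ¬F) ∧ ((x0 ∨ ¬x2) ∧ ((x0 ∧ T) ∨ (T ∧ x1))))
  step 4: ¬(¬x0 ∨ ¬F) ∧ ((x0 ∨ ¬x2) ∧ ((x0 ∧ T) ∨ (T ∧ x1)))
  step 5: (¬¬x0 ∧ ¬¬F) ∧ ((x0 ∨ ¬x2) ∧ ((x0 ∧ T) ∨ (T ∧ x1)))
  step 6: (x0 ∧ ¬¬F) ∧ ((x0 ∨ ¬x2) ∧ ((x0 ∧ T) ∨ (T ∧ x1)))
  step 7: (x0 ∧ F) ∧ ((x0 ∨ ¬x2) ∧ ((x0 ∧ T) ∨ (T ∧ x1)))
  step 8: F ∧ ((x0 ∨ ¬x2) ∧ ((x0 ∧ T) ∨ (T ∧ x1)))
  step 9: F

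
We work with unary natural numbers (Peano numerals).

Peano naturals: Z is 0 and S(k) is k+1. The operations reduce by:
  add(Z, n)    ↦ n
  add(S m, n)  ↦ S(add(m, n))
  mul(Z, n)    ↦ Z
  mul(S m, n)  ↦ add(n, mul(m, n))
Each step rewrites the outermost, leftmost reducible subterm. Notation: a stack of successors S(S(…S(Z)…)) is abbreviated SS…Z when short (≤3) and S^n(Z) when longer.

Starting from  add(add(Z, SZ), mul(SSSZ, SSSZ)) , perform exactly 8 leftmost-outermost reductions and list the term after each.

  start: add(add(Z, SZ), mul(SSSZ, SSSZ))
  step 1: add(SZ, mul(SSSZ, SSSZ))
  step 2: S(add(Z, mul(SSSZ, SSSZ)))
  step 3: S(mul(SSSZ, SSSZ))
  step 4: S(add(SSSZ, mul(SSZ, SSSZ)))
  step 5: S(S(add(SSZ, mul(SSZ, SSSZ))))
  step 6: S(S(S(add(SZ, mul(SSZ, SSSZ)))))
  step 7: S(S(S(S(add(Z, mul(SSZ, SSSZ))))))
  step 8: S(S(S(S(mul(SSZ, SSSZ)))))

Answer: after 8 steps: S(S(S(S(mul(SSZ, SSSZ)))))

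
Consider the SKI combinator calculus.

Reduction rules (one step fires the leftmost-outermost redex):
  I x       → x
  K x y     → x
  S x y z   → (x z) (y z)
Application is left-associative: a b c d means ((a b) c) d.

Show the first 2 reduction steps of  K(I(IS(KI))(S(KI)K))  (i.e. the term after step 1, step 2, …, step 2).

Answer: after 2 steps: K(S(KI)(S(KI)K))

Derivation:
  start: K(I(IS(KI))(S(KI)K))
  step 1: K(IS(KI)(S(KI)K))
  step 2: K(S(KI)(S(KI)K))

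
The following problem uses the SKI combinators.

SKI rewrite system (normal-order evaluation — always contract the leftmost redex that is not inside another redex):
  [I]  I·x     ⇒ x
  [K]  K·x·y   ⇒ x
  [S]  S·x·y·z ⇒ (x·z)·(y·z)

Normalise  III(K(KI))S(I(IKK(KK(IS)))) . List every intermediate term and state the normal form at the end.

Answer: normal form = I  (in 5 steps)

Reduction:
  start: III(K(KI))S(I(IKK(KK(IS))))
  →1  II(K(KI))S(I(IKK(KK(IS))))
  →2  I(K(KI))S(I(IKK(KK(IS))))
  →3  K(KI)S(I(IKK(KK(IS))))
  →4  KI(I(IKK(KK(IS))))
  →5  I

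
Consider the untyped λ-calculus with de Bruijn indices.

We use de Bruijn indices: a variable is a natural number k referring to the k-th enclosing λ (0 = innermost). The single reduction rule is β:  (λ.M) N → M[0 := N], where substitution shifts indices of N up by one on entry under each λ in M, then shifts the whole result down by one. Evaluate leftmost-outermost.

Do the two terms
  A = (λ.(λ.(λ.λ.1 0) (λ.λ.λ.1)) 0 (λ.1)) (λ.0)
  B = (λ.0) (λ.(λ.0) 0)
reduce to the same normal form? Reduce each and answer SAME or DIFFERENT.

Term A:
  start: (λ.(λ.(λ.λ.1 0) (λ.λ.λ.1)) 0 (λ.1)) (λ.0)
  [1] (λ.(λ.λ.1 0) (λ.λ.λ.1)) (λ.0) (λ.λ.0)
  [2] (λ.λ.1 0) (λ.λ.λ.1) (λ.λ.0)
  [3] (λ.(λ.λ.λ.1) 0) (λ.λ.0)
  [4] (λ.λ.λ.1) (λ.λ.0)
  [5] λ.λ.1

Term B:
  start: (λ.0) (λ.(λ.0) 0)
  [1] λ.(λ.0) 0
  [2] λ.0

Answer: DIFFERENT — A ⇓ λ.λ.1, B ⇓ λ.0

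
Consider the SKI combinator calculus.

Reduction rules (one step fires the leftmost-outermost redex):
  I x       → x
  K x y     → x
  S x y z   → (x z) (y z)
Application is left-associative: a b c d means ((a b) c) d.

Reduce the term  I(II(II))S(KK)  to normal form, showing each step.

Answer: normal form = S(KK)  (in 5 steps)

Working:
  start: I(II(II))S(KK)
  step 1: II(II)S(KK)
  step 2: I(II)S(KK)
  step 3: IIS(KK)
  step 4: IS(KK)
  step 5: S(KK)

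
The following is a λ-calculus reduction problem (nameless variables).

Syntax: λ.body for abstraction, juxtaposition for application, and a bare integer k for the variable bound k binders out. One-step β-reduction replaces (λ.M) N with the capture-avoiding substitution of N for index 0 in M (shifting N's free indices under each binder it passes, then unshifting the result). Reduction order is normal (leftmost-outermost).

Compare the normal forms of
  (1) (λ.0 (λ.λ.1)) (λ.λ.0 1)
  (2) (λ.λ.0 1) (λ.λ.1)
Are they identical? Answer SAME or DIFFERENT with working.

Answer: SAME — A ⇓ λ.0 (λ.λ.1), B ⇓ λ.0 (λ.λ.1)

Derivation:
Term A:
  start: (λ.0 (λ.λ.1)) (λ.λ.0 1)
  step 1: (λ.λ.0 1) (λ.λ.1)
  step 2: λ.0 (λ.λ.1)

Term B:
  start: (λ.λ.0 1) (λ.λ.1)
  step 1: λ.0 (λ.λ.1)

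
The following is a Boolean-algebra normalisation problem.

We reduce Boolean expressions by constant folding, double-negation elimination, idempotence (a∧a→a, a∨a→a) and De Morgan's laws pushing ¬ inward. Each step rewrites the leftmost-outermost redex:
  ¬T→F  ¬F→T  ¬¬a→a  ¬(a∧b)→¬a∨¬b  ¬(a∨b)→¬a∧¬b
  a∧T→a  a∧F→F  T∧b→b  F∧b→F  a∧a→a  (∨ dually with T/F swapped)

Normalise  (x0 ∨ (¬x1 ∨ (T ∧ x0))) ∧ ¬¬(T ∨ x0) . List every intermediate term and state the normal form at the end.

  start: (x0 ∨ (¬x1 ∨ (T ∧ x0))) ∧ ¬¬(T ∨ x0)
  [1] (x0 ∨ (¬x1 ∨ x0)) ∧ ¬¬(T ∨ x0)
  [2] (x0 ∨ (¬x1 ∨ x0)) ∧ (T ∨ x0)
  [3] (x0 ∨ (¬x1 ∨ x0)) ∧ T
  [4] x0 ∨ (¬x1 ∨ x0)

Answer: normal form = x0 ∨ (¬x1 ∨ x0)  (in 4 steps)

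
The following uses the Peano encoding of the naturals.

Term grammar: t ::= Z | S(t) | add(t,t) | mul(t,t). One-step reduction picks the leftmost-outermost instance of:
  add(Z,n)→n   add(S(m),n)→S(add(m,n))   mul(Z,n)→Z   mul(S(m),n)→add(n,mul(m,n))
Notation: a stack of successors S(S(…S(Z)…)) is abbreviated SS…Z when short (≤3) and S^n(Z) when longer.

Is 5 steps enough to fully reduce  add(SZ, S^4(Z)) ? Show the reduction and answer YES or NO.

  start: add(SZ, S^4(Z))
  step 1: S(add(Z, S^4(Z)))
  step 2: S^5(Z)

Answer: YES — reaches normal form S^5(Z) in 2 ≤ 5 steps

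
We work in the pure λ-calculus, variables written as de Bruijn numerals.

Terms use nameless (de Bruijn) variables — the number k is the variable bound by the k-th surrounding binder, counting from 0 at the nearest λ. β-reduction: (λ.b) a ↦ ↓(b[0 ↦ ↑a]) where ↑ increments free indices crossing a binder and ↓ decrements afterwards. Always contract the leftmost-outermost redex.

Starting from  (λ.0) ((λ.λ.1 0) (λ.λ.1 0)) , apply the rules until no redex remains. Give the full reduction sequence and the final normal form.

Answer: normal form = λ.λ.1 0  (in 3 steps)

Reduction:
  start: (λ.0) ((λ.λ.1 0) (λ.λ.1 0))
  [1] (λ.λ.1 0) (λ.λ.1 0)
  [2] λ.(λ.λ.1 0) 0
  [3] λ.λ.1 0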